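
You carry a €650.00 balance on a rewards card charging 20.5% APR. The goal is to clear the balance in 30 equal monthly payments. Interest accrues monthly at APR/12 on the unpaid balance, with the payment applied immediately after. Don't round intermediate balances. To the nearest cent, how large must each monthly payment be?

€27.87

Monthly rate r = 20.5%/12 = 1.70833% = 0.0170833.
Level-payment amortization: P = B₀·r / (1 − (1+r)^(−n)) = 650.00·0.0170833 / (1 − 1.01708^(−30)).
Denominator 1 − (1+r)^(−30) = 0.398405484.
P = 11.1042 / 0.398405484 ≈ 27.87.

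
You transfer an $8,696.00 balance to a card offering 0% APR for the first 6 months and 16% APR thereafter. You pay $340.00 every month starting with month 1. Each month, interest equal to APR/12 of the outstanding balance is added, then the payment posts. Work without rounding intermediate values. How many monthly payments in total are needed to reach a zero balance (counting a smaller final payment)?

Promo months 1–6 at r₀ = 0%/12 = 0; months 7+ at r₁ = 16%/12 = 0.0133333.
After month 6 (no interest yet): B = $8,696.00 − 6·$340.00 = $6,656.00.
Then at r₁ with $340.00/mo: n₂ = −ln(1 − r₁·B/P)/ln(1+r₁) ≈ 22.84 → 23 more payments.

29 months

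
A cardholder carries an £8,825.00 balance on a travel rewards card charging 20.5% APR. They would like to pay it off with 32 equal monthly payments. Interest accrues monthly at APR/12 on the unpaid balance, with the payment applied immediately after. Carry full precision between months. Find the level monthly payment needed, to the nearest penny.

£360.29

Monthly rate r = 20.5%/12 = 1.70833% = 0.0170833.
Level-payment amortization: P = B₀·r / (1 − (1+r)^(−n)) = 8825.00·0.0170833 / (1 − 1.01708^(−32)).
Denominator 1 − (1+r)^(−32) = 0.418445001.
P = 150.76 / 0.418445001 ≈ 360.29.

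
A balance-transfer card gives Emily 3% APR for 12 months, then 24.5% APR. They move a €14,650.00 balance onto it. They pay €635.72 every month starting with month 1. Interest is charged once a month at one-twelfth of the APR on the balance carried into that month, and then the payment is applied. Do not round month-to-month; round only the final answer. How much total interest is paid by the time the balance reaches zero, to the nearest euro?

Promo months 1–12 at r₀ = 3%/12 = 0.0025; months 13+ at r₁ = 24.5%/12 = 0.0204167.
After month 12: iterate B ← B·(1+r₀) − €635.72 for 12 months → €7,361.18.
Then at r₁ with €635.72/mo: n₂ = −ln(1 − r₁·B/P)/ln(1+r₁) ≈ 13.35 → 14 more payments.
Total paid = 25·€635.72 + €221.04 = €16,114.04; interest = €16,114.04 − €14,650.00 = €1,464.04.

€1,464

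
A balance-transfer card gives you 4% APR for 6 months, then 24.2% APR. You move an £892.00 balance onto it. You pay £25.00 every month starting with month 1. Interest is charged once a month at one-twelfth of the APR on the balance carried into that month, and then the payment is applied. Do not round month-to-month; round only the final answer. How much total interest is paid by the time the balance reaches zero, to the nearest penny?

£443.66

Promo months 1–6 at r₀ = 4%/12 = 0.00333333; months 7+ at r₁ = 24.2%/12 = 0.0201667.
After month 6: iterate B ← B·(1+r₀) − £25.00 for 6 months → £758.73.
Then at r₁ with £25.00/mo: n₂ = −ln(1 − r₁·B/P)/ln(1+r₁) ≈ 47.42 → 48 more payments.
Total paid = 53·£25.00 + £10.66 = £1,335.66; interest = £1,335.66 − £892.00 = £443.66.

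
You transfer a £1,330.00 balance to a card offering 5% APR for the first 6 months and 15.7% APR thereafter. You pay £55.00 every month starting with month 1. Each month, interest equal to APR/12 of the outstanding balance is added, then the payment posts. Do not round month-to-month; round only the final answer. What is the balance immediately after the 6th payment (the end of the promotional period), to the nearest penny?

£1,030.14

Promo months 1–6 at r₀ = 5%/12 = 0.00416667; months 7+ at r₁ = 15.7%/12 = 0.0130833.
After month 6: iterate B ← B·(1+r₀) − £55.00 for 6 months → £1,030.14.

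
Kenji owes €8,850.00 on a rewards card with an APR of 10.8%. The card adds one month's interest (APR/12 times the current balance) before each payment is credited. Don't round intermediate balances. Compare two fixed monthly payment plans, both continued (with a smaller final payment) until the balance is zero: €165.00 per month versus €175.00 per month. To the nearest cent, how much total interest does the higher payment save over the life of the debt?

Monthly rate r = 10.8%/12 = 0.9% = 0.009.
At €165.00/mo: n = ⌈−ln(1 − rB₀/P)/ln(1+r)⌉ = 74 payments (last €94.54); total interest = total paid − €8,850.00 = €3,289.54.
At €175.00/mo: 68 payments (last €135.47); total interest €3,010.47.
Interest saved = €3,289.54 − €3,010.47 = €279.07.

€279.07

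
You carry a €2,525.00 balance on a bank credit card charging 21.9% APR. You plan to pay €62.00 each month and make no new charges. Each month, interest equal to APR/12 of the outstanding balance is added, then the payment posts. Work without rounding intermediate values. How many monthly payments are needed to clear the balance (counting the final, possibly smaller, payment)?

Monthly rate r = 21.9%/12 = 1.825% = 0.01825.
Recurrence: B ← B·(1+r) − €62.00.
Month 1: interest €46.08; balance after payment €2,509.08.
Month 2: interest €45.79; balance after payment €2,492.87.
Closed form: n = −ln(1 − rB₀/P)/ln(1+r) = −ln(0.25675)/ln(1.01825) ≈ 75.178, so the balance reaches zero during payment 76.

76 payments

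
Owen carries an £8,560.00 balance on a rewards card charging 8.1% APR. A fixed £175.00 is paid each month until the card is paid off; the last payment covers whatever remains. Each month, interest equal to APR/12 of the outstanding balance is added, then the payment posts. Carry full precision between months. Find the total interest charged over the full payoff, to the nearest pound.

Monthly rate r = 8.1%/12 = 0.675% = 0.00675.
Payoff takes n = ⌈−ln(1 − rB₀/P)/ln(1+r)⌉ = ⌈59.568⌉ = 60 payments; the last is £99.56.
Total paid = 59·£175.00 + £99.56 = £10,424.56.
Total interest = total paid − principal = £10,424.56 − £8,560.00 = £1,864.56.

£1,865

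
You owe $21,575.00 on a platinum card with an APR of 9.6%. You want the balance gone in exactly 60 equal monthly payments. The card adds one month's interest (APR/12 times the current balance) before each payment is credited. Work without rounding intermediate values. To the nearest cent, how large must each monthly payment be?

$454.17

Monthly rate r = 9.6%/12 = 0.8% = 0.008.
Level-payment amortization: P = B₀·r / (1 − (1+r)^(−n)) = 21575.00·0.008 / (1 − 1.008^(−60)).
Denominator 1 − (1+r)^(−60) = 0.380033713.
P = 172.6 / 0.380033713 ≈ 454.17.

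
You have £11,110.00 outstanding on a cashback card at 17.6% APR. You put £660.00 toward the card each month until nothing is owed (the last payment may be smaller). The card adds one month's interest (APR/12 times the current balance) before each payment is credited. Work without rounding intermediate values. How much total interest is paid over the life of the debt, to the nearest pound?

Monthly rate r = 17.6%/12 = 1.46667% = 0.0146667.
Payoff takes n = ⌈−ln(1 − rB₀/P)/ln(1+r)⌉ = ⌈19.474⌉ = 20 payments; the last is £313.95.
Total paid = 19·£660.00 + £313.95 = £12,853.95.
Total interest = total paid − principal = £12,853.95 − £11,110.00 = £1,743.95.

£1,744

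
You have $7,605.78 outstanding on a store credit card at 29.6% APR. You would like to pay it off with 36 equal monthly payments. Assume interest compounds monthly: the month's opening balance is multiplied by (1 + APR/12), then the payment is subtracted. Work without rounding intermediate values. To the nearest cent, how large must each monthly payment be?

Monthly rate r = 29.6%/12 = 2.46667% = 0.0246667.
Level-payment amortization: P = B₀·r / (1 − (1+r)^(−n)) = 7605.78·0.0246667 / (1 − 1.02467^(−36)).
Denominator 1 − (1+r)^(−36) = 0.584064397.
P = 187.609 / 0.584064397 ≈ 321.21.

$321.21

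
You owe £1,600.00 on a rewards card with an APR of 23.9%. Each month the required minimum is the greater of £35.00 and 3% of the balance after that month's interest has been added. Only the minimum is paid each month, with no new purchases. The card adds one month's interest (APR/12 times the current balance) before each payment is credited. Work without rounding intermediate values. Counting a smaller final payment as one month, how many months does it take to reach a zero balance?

Monthly rate r = 23.9%/12 = 1.99167% = 0.0199167.
While 3% of the post-interest balance exceeds £35.00, each month B ← (B·(1+r))·(1 − 0.03), i.e. B shrinks by the factor (1+r)·0.97 = 0.98932.
This holds for months 1–32. Entering month 33 the balance is £1,134.71; 3% of the post-interest balance is now below £35.00, so the flat £35.00 minimum applies from here.
From month 33 a fixed £35.00 at rate r clears £1,134.71 in 53 more payments. Total: 32 + 53 = 85 months.

85 months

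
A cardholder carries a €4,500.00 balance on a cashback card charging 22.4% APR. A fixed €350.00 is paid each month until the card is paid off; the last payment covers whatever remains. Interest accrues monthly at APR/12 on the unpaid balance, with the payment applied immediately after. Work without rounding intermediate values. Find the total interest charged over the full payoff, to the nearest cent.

Monthly rate r = 22.4%/12 = 1.86667% = 0.0186667.
Payoff takes n = ⌈−ln(1 − rB₀/P)/ln(1+r)⌉ = ⌈14.839⌉ = 15 payments; the last is €294.01.
Total paid = 14·€350.00 + €294.01 = €5,194.01.
Total interest = total paid − principal = €5,194.01 − €4,500.00 = €694.01.

€694.01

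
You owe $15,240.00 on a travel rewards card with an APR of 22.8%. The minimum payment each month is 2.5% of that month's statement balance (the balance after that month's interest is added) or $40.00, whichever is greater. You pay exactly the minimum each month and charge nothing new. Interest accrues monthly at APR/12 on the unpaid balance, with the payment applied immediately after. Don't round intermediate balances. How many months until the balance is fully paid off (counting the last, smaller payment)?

423 months

Monthly rate r = 22.8%/12 = 1.9% = 0.019.
While 2.5% of the post-interest balance exceeds $40.00, each month B ← (B·(1+r))·(1 − 0.025), i.e. B shrinks by the factor (1+r)·0.975 = 0.99352.
This holds for months 1–350. Entering month 351 the balance is $1,568.79; 2.5% of the post-interest balance is now below $40.00, so the flat $40.00 minimum applies from here.
From month 351 a fixed $40.00 at rate r clears $1,568.79 in 73 more payments. Total: 350 + 73 = 423 months.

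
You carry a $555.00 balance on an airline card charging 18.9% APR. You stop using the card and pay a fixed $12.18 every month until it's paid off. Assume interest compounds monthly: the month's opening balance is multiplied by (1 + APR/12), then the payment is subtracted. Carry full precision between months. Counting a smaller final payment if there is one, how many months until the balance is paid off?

81 months

Monthly rate r = 18.9%/12 = 1.575% = 0.01575.
Recurrence: B ← B·(1+r) − $12.18.
Month 1: interest $8.74; balance after payment $551.56.
Month 2: interest $8.69; balance after payment $548.07.
Closed form: n = −ln(1 − rB₀/P)/ln(1+r) = −ln(0.28233)/ln(1.01575) ≈ 80.928, so the balance reaches zero during payment 81.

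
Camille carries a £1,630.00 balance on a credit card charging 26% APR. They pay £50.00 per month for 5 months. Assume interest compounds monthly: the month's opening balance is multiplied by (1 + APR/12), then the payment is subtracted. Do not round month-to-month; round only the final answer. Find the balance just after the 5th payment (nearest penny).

£1,553.33

Monthly rate r = 26%/12 = 2.16667% = 0.0216667.
Each month: B ← B·(1+r) − £50.00.
Month 1: interest £35.32; balance after payment £1,615.32.
Month 2: interest £35.00; balance after payment £1,600.32.
Month 3: interest £34.67; balance after payment £1,584.99.
Month 4: interest £34.34; balance after payment £1,569.33.
Month 5: interest £34.00; balance after payment £1,553.33.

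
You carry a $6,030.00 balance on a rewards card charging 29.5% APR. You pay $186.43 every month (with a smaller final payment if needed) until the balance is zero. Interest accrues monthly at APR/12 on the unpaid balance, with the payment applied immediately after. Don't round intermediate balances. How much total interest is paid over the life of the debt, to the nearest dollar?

$6,141

Monthly rate r = 29.5%/12 = 2.45833% = 0.0245833.
Payoff takes n = ⌈−ln(1 − rB₀/P)/ln(1+r)⌉ = ⌈65.281⌉ = 66 payments; the last is $52.85.
Total paid = 65·$186.43 + $52.85 = $12,170.80.
Total interest = total paid − principal = $12,170.80 − $6,030.00 = $6,140.80.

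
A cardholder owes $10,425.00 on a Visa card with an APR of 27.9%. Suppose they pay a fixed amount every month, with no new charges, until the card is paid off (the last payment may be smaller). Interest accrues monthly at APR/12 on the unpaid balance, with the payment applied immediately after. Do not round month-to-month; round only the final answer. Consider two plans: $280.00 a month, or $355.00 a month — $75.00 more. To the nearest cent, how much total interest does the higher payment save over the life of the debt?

$6,720.97

Monthly rate r = 27.9%/12 = 2.325% = 0.02325.
At $280.00/mo: n = ⌈−ln(1 − rB₀/P)/ln(1+r)⌉ = 88 payments (last $94.44); total interest = total paid − $10,425.00 = $14,029.44.
At $355.00/mo: 50 payments (last $338.47); total interest $7,308.47.
Interest saved = $14,029.44 − $7,308.47 = $6,720.97.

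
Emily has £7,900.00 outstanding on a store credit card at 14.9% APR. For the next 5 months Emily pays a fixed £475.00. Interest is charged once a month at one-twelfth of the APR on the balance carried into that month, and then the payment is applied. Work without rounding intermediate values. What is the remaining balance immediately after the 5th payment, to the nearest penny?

Monthly rate r = 14.9%/12 = 1.24167% = 0.0124167.
Each month: B ← B·(1+r) − £475.00.
Month 1: interest £98.09; balance after payment £7,523.09.
Month 2: interest £93.41; balance after payment £7,141.50.
Month 3: interest £88.67; balance after payment £6,755.18.
Month 4: interest £83.88; balance after payment £6,364.05.
Month 5: interest £79.02; balance after payment £5,968.07.

£5,968.07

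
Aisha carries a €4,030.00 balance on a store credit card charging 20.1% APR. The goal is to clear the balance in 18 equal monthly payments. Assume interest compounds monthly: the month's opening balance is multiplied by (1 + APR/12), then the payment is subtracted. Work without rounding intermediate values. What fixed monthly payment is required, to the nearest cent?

Monthly rate r = 20.1%/12 = 1.675% = 0.01675.
Level-payment amortization: P = B₀·r / (1 − (1+r)^(−n)) = 4030.00·0.01675 / (1 − 1.01675^(−18)).
Denominator 1 − (1+r)^(−18) = 0.258442655.
P = 67.5025 / 0.258442655 ≈ 261.19.

€261.19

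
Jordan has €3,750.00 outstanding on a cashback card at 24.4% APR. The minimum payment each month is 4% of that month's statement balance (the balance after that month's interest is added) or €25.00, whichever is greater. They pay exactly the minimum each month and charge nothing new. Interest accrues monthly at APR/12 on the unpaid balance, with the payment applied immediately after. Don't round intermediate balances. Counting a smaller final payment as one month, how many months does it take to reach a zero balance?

Monthly rate r = 24.4%/12 = 2.03333% = 0.0203333.
While 4% of the post-interest balance exceeds €25.00, each month B ← (B·(1+r))·(1 − 0.04), i.e. B shrinks by the factor (1+r)·0.96 = 0.97952.
This holds for months 1–88. Entering month 89 the balance is €607.02; 4% of the post-interest balance is now below €25.00, so the flat €25.00 minimum applies from here.
From month 89 a fixed €25.00 at rate r clears €607.02 in 34 more payments. Total: 88 + 34 = 122 months.

122 months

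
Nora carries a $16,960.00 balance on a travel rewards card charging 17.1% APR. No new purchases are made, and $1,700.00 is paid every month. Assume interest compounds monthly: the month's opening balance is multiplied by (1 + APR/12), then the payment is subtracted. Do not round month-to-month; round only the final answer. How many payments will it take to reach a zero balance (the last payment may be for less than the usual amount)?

Monthly rate r = 17.1%/12 = 1.425% = 0.01425.
Recurrence: B ← B·(1+r) − $1,700.00.
Month 1: interest $241.68; balance after payment $15,501.68.
Month 2: interest $220.90; balance after payment $14,022.58.
Closed form: n = −ln(1 − rB₀/P)/ln(1+r) = −ln(0.85784)/ln(1.01425) ≈ 10.837, so the balance reaches zero during payment 11.

11 months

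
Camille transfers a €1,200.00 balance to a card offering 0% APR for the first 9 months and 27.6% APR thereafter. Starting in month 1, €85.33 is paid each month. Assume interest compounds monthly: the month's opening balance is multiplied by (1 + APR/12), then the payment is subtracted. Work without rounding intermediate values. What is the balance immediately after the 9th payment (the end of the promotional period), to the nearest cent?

Promo months 1–9 at r₀ = 0%/12 = 0; months 10+ at r₁ = 27.6%/12 = 0.023.
After month 9 (no interest yet): B = €1,200.00 − 9·€85.33 = €432.03.

€432.03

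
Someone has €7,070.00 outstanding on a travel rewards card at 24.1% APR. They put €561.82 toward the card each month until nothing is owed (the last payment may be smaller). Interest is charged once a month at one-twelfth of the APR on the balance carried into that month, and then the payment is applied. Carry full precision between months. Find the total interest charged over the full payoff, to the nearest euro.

€1,163

Monthly rate r = 24.1%/12 = 2.00833% = 0.0200833.
Payoff takes n = ⌈−ln(1 − rB₀/P)/ln(1+r)⌉ = ⌈14.651⌉ = 15 payments; the last is €367.14.
Total paid = 14·€561.82 + €367.14 = €8,232.62.
Total interest = total paid − principal = €8,232.62 − €7,070.00 = €1,162.62.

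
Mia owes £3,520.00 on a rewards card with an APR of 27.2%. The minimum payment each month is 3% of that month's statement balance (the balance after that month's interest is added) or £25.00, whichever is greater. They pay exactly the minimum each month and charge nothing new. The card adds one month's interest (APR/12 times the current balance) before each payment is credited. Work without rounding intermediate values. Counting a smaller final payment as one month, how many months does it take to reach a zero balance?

242 months

Monthly rate r = 27.2%/12 = 2.26667% = 0.0226667.
While 3% of the post-interest balance exceeds £25.00, each month B ← (B·(1+r))·(1 − 0.03), i.e. B shrinks by the factor (1+r)·0.97 = 0.99199.
This holds for months 1–182. Entering month 183 the balance is £813.96; 3% of the post-interest balance is now below £25.00, so the flat £25.00 minimum applies from here.
From month 183 a fixed £25.00 at rate r clears £813.96 in 60 more payments. Total: 182 + 60 = 242 months.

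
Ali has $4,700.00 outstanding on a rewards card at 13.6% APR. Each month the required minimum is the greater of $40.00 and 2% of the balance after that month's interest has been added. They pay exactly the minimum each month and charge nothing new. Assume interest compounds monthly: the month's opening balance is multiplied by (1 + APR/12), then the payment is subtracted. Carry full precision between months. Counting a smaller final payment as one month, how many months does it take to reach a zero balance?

Monthly rate r = 13.6%/12 = 1.13333% = 0.0113333.
While 2% of the post-interest balance exceeds $40.00, each month B ← (B·(1+r))·(1 − 0.02), i.e. B shrinks by the factor (1+r)·0.98 = 0.99111.
This holds for months 1–97. Entering month 98 the balance is $1,975.95; 2% of the post-interest balance is now below $40.00, so the flat $40.00 minimum applies from here.
From month 98 a fixed $40.00 at rate r clears $1,975.95 in 73 more payments. Total: 97 + 73 = 170 months.

170 months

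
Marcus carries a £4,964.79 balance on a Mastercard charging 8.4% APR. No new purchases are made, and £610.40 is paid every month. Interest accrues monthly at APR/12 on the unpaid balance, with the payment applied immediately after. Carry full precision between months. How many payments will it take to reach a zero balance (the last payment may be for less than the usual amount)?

9 months

Monthly rate r = 8.4%/12 = 0.7% = 0.007.
Recurrence: B ← B·(1+r) − £610.40.
Month 1: interest £34.75; balance after payment £4,389.14.
Month 2: interest £30.72; balance after payment £3,809.47.
Closed form: n = −ln(1 − rB₀/P)/ln(1+r) = −ln(0.94306)/ln(1.007) ≈ 8.404, so the balance reaches zero during payment 9.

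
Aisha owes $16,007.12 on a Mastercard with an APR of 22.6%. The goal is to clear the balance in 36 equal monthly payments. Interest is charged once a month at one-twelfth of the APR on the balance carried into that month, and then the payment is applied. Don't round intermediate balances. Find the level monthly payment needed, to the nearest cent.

$616.30

Monthly rate r = 22.6%/12 = 1.88333% = 0.0188333.
Level-payment amortization: P = B₀·r / (1 − (1+r)^(−n)) = 16007.12·0.0188333 / (1 − 1.01883^(−36)).
Denominator 1 − (1+r)^(−36) = 0.489157801.
P = 301.467 / 0.489157801 ≈ 616.30.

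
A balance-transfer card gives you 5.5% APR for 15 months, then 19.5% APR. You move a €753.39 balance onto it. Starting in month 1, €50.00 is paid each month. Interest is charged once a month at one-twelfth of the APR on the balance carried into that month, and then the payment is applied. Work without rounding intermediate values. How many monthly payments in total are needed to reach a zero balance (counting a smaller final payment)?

Promo months 1–15 at r₀ = 5.5%/12 = 0.00458333; months 16+ at r₁ = 19.5%/12 = 0.01625.
After month 15: iterate B ← B·(1+r₀) − €50.00 for 15 months → €32.33.
Then at r₁ with €50.00/mo: n₂ = −ln(1 − r₁·B/P)/ln(1+r₁) ≈ 0.66 → 1 more payments.

16 payments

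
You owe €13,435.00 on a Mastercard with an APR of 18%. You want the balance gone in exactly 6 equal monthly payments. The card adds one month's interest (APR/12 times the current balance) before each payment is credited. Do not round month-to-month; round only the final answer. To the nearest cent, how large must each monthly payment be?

€2,358.18

Monthly rate r = 18%/12 = 1.5% = 0.015.
Level-payment amortization: P = B₀·r / (1 − (1+r)^(−n)) = 13435.00·0.015 / (1 − 1.015^(−6)).
Denominator 1 − (1+r)^(−6) = 0.0854578075.
P = 201.525 / 0.0854578075 ≈ 2358.18.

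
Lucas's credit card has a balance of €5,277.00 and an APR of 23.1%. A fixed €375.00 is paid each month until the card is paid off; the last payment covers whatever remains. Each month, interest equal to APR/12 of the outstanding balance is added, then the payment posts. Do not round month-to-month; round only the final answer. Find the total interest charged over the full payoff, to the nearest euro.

€937

Monthly rate r = 23.1%/12 = 1.925% = 0.01925.
Payoff takes n = ⌈−ln(1 − rB₀/P)/ln(1+r)⌉ = ⌈16.569⌉ = 17 payments; the last is €214.31.
Total paid = 16·€375.00 + €214.31 = €6,214.31.
Total interest = total paid − principal = €6,214.31 − €5,277.00 = €937.31.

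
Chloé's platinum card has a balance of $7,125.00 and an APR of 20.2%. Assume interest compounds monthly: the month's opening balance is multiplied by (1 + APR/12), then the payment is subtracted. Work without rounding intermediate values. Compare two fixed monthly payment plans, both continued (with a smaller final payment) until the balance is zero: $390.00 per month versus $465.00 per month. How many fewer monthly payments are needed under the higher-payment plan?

Monthly rate r = 20.2%/12 = 1.68333% = 0.0168333.
At $390.00/mo: n = ⌈−ln(1 − rB₀/P)/ln(1+r)⌉ = 23 payments (last $5.71); total interest = total paid − $7,125.00 = $1,460.71.
At $465.00/mo: 18 payments (last $405.10); total interest $1,185.10.
Payments saved = 23 − 18 = 5.

5 fewer payments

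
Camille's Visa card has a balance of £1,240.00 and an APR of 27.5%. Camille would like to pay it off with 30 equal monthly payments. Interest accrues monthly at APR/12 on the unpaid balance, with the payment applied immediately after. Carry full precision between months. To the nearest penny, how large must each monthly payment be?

£57.61

Monthly rate r = 27.5%/12 = 2.29167% = 0.0229167.
Level-payment amortization: P = B₀·r / (1 − (1+r)^(−n)) = 1240.00·0.0229167 / (1 − 1.02292^(−30)).
Denominator 1 − (1+r)^(−30) = 0.493251633.
P = 28.4167 / 0.493251633 ≈ 57.61.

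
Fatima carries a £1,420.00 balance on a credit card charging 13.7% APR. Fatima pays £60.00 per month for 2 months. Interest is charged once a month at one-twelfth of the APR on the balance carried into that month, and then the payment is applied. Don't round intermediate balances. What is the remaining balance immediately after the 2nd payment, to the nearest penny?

Monthly rate r = 13.7%/12 = 1.14167% = 0.0114167.
Each month: B ← B·(1+r) − £60.00.
Month 1: interest £16.21; balance after payment £1,376.21.
Month 2: interest £15.71; balance after payment £1,331.92.

£1,331.92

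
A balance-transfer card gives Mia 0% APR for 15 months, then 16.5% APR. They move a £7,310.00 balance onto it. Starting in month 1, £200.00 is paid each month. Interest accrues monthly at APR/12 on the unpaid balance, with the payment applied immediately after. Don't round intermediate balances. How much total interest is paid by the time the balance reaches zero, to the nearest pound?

£837

Promo months 1–15 at r₀ = 0%/12 = 0; months 16+ at r₁ = 16.5%/12 = 0.01375.
After month 15 (no interest yet): B = £7,310.00 − 15·£200.00 = £4,310.00.
Then at r₁ with £200.00/mo: n₂ = −ln(1 − r₁·B/P)/ln(1+r₁) ≈ 25.73 → 26 more payments.
Total paid = 40·£200.00 + £146.91 = £8,146.91; interest = £8,146.91 − £7,310.00 = £836.91.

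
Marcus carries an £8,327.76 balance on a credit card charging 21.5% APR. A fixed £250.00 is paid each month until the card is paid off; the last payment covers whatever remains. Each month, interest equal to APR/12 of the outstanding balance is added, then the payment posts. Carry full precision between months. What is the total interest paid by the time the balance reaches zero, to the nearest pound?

Monthly rate r = 21.5%/12 = 1.79167% = 0.0179167.
Payoff takes n = ⌈−ln(1 − rB₀/P)/ln(1+r)⌉ = ⌈51.153⌉ = 52 payments; the last is £38.56.
Total paid = 51·£250.00 + £38.56 = £12,788.56.
Total interest = total paid − principal = £12,788.56 − £8,327.76 = £4,460.80.

£4,461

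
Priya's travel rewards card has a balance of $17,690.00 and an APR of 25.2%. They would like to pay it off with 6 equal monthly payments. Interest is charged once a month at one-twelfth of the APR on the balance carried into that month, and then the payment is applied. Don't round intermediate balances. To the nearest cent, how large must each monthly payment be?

$3,168.79

Monthly rate r = 25.2%/12 = 2.1% = 0.021.
Level-payment amortization: P = B₀·r / (1 − (1+r)^(−n)) = 17690.00·0.021 / (1 − 1.021^(−6)).
Denominator 1 − (1+r)^(−6) = 0.117234102.
P = 371.49 / 0.117234102 ≈ 3168.79.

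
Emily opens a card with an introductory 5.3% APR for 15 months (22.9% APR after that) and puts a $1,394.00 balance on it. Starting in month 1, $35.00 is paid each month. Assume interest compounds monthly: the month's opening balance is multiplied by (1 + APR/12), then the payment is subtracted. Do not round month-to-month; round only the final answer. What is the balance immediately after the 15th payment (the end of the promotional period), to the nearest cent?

$947.72

Promo months 1–15 at r₀ = 5.3%/12 = 0.00441667; months 16+ at r₁ = 22.9%/12 = 0.0190833.
After month 15: iterate B ← B·(1+r₀) − $35.00 for 15 months → $947.72.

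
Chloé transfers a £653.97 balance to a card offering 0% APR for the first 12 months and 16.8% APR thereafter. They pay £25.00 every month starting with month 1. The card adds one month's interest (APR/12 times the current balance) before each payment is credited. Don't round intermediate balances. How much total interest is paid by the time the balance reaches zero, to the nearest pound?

Promo months 1–12 at r₀ = 0%/12 = 0; months 13+ at r₁ = 16.8%/12 = 0.014.
After month 12 (no interest yet): B = £653.97 − 12·£25.00 = £353.97.
Then at r₁ with £25.00/mo: n₂ = −ln(1 − r₁·B/P)/ln(1+r₁) ≈ 15.89 → 16 more payments.
Total paid = 27·£25.00 + £22.28 = £697.28; interest = £697.28 − £653.97 = £43.31.

£43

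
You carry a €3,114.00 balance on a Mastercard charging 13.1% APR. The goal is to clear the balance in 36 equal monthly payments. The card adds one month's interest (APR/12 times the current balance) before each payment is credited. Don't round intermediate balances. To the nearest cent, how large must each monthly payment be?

Monthly rate r = 13.1%/12 = 1.09167% = 0.0109167.
Level-payment amortization: P = B₀·r / (1 − (1+r)^(−n)) = 3114.00·0.0109167 / (1 − 1.01092^(−36)).
Denominator 1 − (1+r)^(−36) = 0.323532152.
P = 33.9945 / 0.323532152 ≈ 105.07.

€105.07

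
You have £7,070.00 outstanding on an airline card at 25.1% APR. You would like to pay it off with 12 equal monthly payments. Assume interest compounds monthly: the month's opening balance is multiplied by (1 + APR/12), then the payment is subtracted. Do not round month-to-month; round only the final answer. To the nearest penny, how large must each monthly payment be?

£672.31

Monthly rate r = 25.1%/12 = 2.09167% = 0.0209167.
Level-payment amortization: P = B₀·r / (1 − (1+r)^(−n)) = 7070.00·0.0209167 / (1 − 1.02092^(−12)).
Denominator 1 − (1+r)^(−12) = 0.219960717.
P = 147.881 / 0.219960717 ≈ 672.31.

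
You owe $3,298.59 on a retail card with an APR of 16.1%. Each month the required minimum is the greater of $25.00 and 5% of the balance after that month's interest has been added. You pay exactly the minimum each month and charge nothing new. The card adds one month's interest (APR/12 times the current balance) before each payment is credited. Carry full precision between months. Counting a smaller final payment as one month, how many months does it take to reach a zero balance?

Monthly rate r = 16.1%/12 = 1.34167% = 0.0134167.
While 5% of the post-interest balance exceeds $25.00, each month B ← (B·(1+r))·(1 − 0.05), i.e. B shrinks by the factor (1+r)·0.95 = 0.96275.
This holds for months 1–51. Entering month 52 the balance is $475.80; 5% of the post-interest balance is now below $25.00, so the flat $25.00 minimum applies from here.
From month 52 a fixed $25.00 at rate r clears $475.80 in 23 more payments. Total: 51 + 23 = 74 months.

74 months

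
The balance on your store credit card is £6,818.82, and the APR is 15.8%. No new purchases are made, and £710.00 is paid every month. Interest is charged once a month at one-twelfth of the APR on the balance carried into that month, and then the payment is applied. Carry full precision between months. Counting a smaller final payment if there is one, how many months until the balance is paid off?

Monthly rate r = 15.8%/12 = 1.31667% = 0.0131667.
Recurrence: B ← B·(1+r) − £710.00.
Month 1: interest £89.78; balance after payment £6,198.60.
Month 2: interest £81.61; balance after payment £5,570.22.
Closed form: n = −ln(1 − rB₀/P)/ln(1+r) = −ln(0.87355)/ln(1.01317) ≈ 10.335, so the balance reaches zero during payment 11.

11 months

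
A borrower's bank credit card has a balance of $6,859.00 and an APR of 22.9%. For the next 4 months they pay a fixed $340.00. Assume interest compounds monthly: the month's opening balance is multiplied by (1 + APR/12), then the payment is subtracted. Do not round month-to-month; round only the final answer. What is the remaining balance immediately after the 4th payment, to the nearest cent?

$5,998.32

Monthly rate r = 22.9%/12 = 1.90833% = 0.0190833.
Each month: B ← B·(1+r) − $340.00.
Month 1: interest $130.89; balance after payment $6,649.89.
Month 2: interest $126.90; balance after payment $6,436.79.
Month 3: interest $122.84; balance after payment $6,219.63.
Month 4: interest $118.69; balance after payment $5,998.32.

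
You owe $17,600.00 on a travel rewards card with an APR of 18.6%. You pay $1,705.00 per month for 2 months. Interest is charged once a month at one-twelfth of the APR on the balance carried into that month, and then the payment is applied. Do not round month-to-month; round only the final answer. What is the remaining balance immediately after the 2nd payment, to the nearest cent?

$14,713.40

Monthly rate r = 18.6%/12 = 1.55% = 0.0155.
Each month: B ← B·(1+r) − $1,705.00.
Month 1: interest $272.80; balance after payment $16,167.80.
Month 2: interest $250.60; balance after payment $14,713.40.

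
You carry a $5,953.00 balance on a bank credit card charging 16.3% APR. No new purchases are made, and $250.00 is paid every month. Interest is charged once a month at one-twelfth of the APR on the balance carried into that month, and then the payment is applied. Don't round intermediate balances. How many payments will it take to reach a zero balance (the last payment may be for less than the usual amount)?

29 months

Monthly rate r = 16.3%/12 = 1.35833% = 0.0135833.
Recurrence: B ← B·(1+r) − $250.00.
Month 1: interest $80.86; balance after payment $5,783.86.
Month 2: interest $78.56; balance after payment $5,612.43.
Closed form: n = −ln(1 − rB₀/P)/ln(1+r) = −ln(0.67655)/ln(1.01358) ≈ 28.961, so the balance reaches zero during payment 29.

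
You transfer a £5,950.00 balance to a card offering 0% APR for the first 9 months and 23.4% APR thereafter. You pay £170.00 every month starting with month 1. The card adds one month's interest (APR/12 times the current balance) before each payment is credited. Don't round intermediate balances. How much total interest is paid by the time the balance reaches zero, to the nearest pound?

£1,806

Promo months 1–9 at r₀ = 0%/12 = 0; months 10+ at r₁ = 23.4%/12 = 0.0195.
After month 9 (no interest yet): B = £5,950.00 − 9·£170.00 = £4,420.00.
Then at r₁ with £170.00/mo: n₂ = −ln(1 − r₁·B/P)/ln(1+r₁) ≈ 36.62 → 37 more payments.
Total paid = 45·£170.00 + £106.04 = £7,756.04; interest = £7,756.04 − £5,950.00 = £1,806.04.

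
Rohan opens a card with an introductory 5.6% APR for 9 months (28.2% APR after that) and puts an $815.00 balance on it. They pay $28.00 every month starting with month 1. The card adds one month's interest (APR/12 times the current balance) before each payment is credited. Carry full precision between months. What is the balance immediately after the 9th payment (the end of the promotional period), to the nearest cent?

Promo months 1–9 at r₀ = 5.6%/12 = 0.00466667; months 10+ at r₁ = 28.2%/12 = 0.0235.
After month 9: iterate B ← B·(1+r₀) − $28.00 for 9 months → $593.12.

$593.12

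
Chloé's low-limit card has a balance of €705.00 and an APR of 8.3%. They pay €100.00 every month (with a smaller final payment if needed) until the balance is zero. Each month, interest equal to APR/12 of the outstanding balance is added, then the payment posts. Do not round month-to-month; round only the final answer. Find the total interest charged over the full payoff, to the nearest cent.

€20.33

Monthly rate r = 8.3%/12 = 0.691667% = 0.00691667.
Payoff takes n = ⌈−ln(1 − rB₀/P)/ln(1+r)⌉ = ⌈7.253⌉ = 8 payments; the last is €25.33.
Total paid = 7·€100.00 + €25.33 = €725.33.
Total interest = total paid − principal = €725.33 − €705.00 = €20.33.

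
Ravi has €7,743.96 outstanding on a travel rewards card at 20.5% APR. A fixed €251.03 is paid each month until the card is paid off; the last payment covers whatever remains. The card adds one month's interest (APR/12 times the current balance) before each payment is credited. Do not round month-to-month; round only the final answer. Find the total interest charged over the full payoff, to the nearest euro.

Monthly rate r = 20.5%/12 = 1.70833% = 0.0170833.
Payoff takes n = ⌈−ln(1 − rB₀/P)/ln(1+r)⌉ = ⌈44.197⌉ = 45 payments; the last is €49.84.
Total paid = 44·€251.03 + €49.84 = €11,095.16.
Total interest = total paid − principal = €11,095.16 − €7,743.96 = €3,351.20.

€3,351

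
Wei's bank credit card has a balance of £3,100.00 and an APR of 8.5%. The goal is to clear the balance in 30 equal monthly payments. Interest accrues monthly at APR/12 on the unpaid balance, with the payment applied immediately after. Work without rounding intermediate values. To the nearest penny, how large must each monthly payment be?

£115.07

Monthly rate r = 8.5%/12 = 0.708333% = 0.00708333.
Level-payment amortization: P = B₀·r / (1 − (1+r)^(−n)) = 3100.00·0.00708333 / (1 − 1.00708^(−30)).
Denominator 1 − (1+r)^(−30) = 0.190833789.
P = 21.9583 / 0.190833789 ≈ 115.07.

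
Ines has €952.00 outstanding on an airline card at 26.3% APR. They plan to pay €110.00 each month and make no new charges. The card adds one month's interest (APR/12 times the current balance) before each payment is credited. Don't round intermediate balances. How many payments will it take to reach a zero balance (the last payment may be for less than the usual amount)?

Monthly rate r = 26.3%/12 = 2.19167% = 0.0219167.
Recurrence: B ← B·(1+r) − €110.00.
Month 1: interest €20.86; balance after payment €862.86.
Month 2: interest €18.91; balance after payment €771.78.
Closed form: n = −ln(1 − rB₀/P)/ln(1+r) = −ln(0.81032)/ln(1.02192) ≈ 9.701, so the balance reaches zero during payment 10.

10 months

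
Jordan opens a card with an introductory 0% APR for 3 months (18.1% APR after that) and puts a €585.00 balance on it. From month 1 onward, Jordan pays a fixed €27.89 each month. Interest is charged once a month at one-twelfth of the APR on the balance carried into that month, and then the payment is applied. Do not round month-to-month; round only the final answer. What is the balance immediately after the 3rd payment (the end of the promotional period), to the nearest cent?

€501.33

Promo months 1–3 at r₀ = 0%/12 = 0; months 4+ at r₁ = 18.1%/12 = 0.0150833.
After month 3 (no interest yet): B = €585.00 − 3·€27.89 = €501.33.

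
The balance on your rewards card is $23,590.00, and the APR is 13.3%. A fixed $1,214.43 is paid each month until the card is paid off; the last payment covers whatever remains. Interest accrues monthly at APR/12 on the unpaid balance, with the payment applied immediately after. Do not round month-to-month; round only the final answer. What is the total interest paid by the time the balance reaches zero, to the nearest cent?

Monthly rate r = 13.3%/12 = 1.10833% = 0.0110833.
Payoff takes n = ⌈−ln(1 − rB₀/P)/ln(1+r)⌉ = ⌈21.995⌉ = 22 payments; the last is $1,208.99.
Total paid = 21·$1,214.43 + $1,208.99 = $26,712.02.
Total interest = total paid − principal = $26,712.02 − $23,590.00 = $3,122.02.

$3,122.02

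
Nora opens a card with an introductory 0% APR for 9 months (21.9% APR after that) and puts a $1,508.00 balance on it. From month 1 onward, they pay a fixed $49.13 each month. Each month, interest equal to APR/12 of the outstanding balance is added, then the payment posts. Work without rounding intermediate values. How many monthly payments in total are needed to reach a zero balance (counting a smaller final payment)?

37 payments

Promo months 1–9 at r₀ = 0%/12 = 0; months 10+ at r₁ = 21.9%/12 = 0.01825.
After month 9 (no interest yet): B = $1,508.00 − 9·$49.13 = $1,065.83.
Then at r₁ with $49.13/mo: n₂ = −ln(1 − r₁·B/P)/ln(1+r₁) ≈ 27.87 → 28 more payments.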